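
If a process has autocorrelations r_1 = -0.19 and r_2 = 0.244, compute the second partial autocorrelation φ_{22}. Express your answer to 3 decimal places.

0.216

φ_{22} = (r_2 − r_1²) / (1 − r_1²)
r_1² = (-0.19)² = 0.0361
Numerator = 0.244 − 0.0361 = 0.2079; denominator = 1 − 0.0361 = 0.9639
φ_{22} = 0.2079 / 0.9639 = 0.216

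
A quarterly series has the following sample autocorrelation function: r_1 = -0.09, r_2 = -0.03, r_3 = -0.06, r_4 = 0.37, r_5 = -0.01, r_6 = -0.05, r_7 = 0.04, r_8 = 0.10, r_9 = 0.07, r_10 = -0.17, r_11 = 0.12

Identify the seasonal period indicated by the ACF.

4

The largest autocorrelation is r_4 = 0.37; the remaining lags stay at or below 0.12.
The dominant spike at lag 4 indicates a seasonal period of 4.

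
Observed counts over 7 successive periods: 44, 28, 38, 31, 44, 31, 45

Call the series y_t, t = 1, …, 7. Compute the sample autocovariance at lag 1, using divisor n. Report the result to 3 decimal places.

-29.481

Mean ȳ = (44 + 28 + 38 + 31 + 44 + 31 + 45)/7 = 37.2857
Σ_{t=1}^{6}(y_t−ȳ)(y_{t+1}−ȳ) = -206.3673
γ_1 = -206.3673 / 7 = -29.481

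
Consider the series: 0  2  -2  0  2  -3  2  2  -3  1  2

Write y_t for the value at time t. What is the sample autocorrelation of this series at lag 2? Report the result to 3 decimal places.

Mean ȳ = (0 + 2 − 2 + 0 + 2 − 3 + 2 + 2 − 3 + 1 + 2)/11 = 0.2727
Numerator Σ_{t=1}^{9}(y_t−ȳ)(y_{t+2}−ȳ) = -15.6033
Denominator Σ(y_t−ȳ)² = 42.1818
r_2 = -15.6033 / 42.1818 = -0.370

-0.370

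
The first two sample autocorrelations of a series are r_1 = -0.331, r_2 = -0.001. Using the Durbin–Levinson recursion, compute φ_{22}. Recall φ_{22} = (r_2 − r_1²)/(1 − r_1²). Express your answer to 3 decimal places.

-0.124

φ_{22} = (r_2 − r_1²) / (1 − r_1²)
r_1² = (-0.331)² = 0.109561
Numerator = -0.001 − 0.1096 = -0.1106; denominator = 1 − 0.1096 = 0.8904
φ_{22} = -0.1106 / 0.8904 = -0.124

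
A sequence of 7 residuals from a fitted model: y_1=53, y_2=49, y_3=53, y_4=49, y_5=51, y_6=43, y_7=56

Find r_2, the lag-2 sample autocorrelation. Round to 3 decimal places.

0.228

Mean ȳ = (53 + 49 + 53 + 49 + 51 + 43 + 56)/7 = 50.5714
Deviations from mean: 2.4286, -1.5714, 2.4286, -1.5714, 0.4286, -7.5714, 5.4286
Σ(y_t−ȳ)(y_{t+2}−ȳ) = (5.8980) + (2.4694) + (1.0408) + (11.8980) + (2.3265) = 23.6327
Denominator Σ(y_t−ȳ)² = 103.7143
r_2 = 23.6327 / 103.7143 = 0.228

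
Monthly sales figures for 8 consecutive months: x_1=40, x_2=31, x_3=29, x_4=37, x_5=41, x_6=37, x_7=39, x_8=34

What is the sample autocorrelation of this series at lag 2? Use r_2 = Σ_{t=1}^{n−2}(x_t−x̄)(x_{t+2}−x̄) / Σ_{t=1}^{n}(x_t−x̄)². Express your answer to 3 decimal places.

Mean x̄ = (40 + 31 + 29 + 37 + 41 + 37 + 39 + 34)/8 = 36.0000
Σ(x_t−x̄)(x_{t+2}−x̄) = (-28.0000) + (-5.0000) + (-35.0000) + (1.0000) + (15.0000) + (-2.0000) = -54.0000
Denominator Σ(x_t−x̄)² = 130.0000
r_2 = -54.0000 / 130.0000 = -0.415

-0.415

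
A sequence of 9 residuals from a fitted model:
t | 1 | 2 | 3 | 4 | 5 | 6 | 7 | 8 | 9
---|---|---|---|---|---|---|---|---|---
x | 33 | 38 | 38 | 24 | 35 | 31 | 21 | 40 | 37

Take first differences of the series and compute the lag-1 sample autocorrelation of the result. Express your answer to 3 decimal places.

First differences Δx: 5, 0, -14, 11, -4, -10, 19, -3
Mean of differences = 0.5000
Numerator Σ(Δx_t−Δx̄)(Δx_{t+1}−Δx̄) = -406.2500
Denominator Σ(Δx_t−Δx̄)² = 826.0000
r_1(Δx) = -406.2500 / 826.0000 = -0.492

-0.492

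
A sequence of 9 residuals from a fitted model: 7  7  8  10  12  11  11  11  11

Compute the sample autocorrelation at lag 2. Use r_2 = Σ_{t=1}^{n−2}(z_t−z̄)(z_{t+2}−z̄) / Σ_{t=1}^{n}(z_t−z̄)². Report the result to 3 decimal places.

0.215

Mean z̄ = (7 + 7 + 8 + 10 + 12 + 11 + 11 + 11 + 11)/9 = 9.7778
Σ(z_t−z̄)(z_{t+2}−z̄) = (4.9383) + (-0.6173) + (-3.9506) + (0.2716) + (2.7160) + (1.4938) + (1.4938) = 6.3457
Denominator Σ(z_t−z̄)² = 29.5556
r_2 = 6.3457 / 29.5556 = 0.215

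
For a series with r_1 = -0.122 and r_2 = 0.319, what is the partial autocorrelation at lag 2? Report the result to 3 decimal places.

0.309

φ_{22} = (r_2 − r_1²) / (1 − r_1²)
r_1² = (-0.122)² = 0.014884
Numerator = 0.319 − 0.0149 = 0.3041; denominator = 1 − 0.0149 = 0.9851
φ_{22} = 0.3041 / 0.9851 = 0.309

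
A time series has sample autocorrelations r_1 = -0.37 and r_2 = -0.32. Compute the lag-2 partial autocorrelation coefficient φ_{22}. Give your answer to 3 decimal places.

-0.529

φ_{22} = (r_2 − r_1²) / (1 − r_1²)
r_1² = (-0.37)² = 0.1369
Numerator = -0.32 − 0.1369 = -0.4569; denominator = 1 − 0.1369 = 0.8631
φ_{22} = -0.4569 / 0.8631 = -0.529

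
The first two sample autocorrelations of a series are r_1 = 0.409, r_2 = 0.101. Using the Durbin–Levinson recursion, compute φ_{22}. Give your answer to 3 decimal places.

-0.080

φ_{22} = (r_2 − r_1²) / (1 − r_1²)
r_1² = (0.409)² = 0.167281
Numerator = 0.101 − 0.1673 = -0.0663; denominator = 1 − 0.1673 = 0.8327
φ_{22} = -0.0663 / 0.8327 = -0.080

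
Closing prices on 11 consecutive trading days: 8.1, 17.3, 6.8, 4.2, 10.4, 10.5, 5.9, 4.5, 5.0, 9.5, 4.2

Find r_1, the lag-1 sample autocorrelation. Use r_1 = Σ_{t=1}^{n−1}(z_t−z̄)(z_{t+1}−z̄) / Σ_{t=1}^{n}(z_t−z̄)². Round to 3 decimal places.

-0.039

Mean z̄ = (8.1 + 17.3 + 6.8 + 4.2 + 10.4 + 10.5 + 5.9 + 4.5 + 5.0 + 9.5 + 4.2)/11 = 7.8545
Numerator Σ_{t=1}^{10}(z_t−z̄)(z_{t+1}−z̄) = -6.1057
Denominator Σ(z_t−z̄)² = 156.5073
r_1 = -6.1057 / 156.5073 = -0.039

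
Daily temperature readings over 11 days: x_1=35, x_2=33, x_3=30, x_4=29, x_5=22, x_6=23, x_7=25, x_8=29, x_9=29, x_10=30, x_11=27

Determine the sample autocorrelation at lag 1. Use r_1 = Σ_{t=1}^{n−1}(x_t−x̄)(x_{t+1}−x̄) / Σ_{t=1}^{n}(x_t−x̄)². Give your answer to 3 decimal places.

Mean x̄ = (35 + 33 + 30 + 29 + 22 + 23 + 25 + 29 + 29 + 30 + 27)/11 = 28.3636
Numerator Σ_{t=1}^{10}(x_t−x̄)(x_{t+1}−x̄) = 84.5950
Denominator Σ(x_t−x̄)² = 154.5455
r_1 = 84.5950 / 154.5455 = 0.547

0.547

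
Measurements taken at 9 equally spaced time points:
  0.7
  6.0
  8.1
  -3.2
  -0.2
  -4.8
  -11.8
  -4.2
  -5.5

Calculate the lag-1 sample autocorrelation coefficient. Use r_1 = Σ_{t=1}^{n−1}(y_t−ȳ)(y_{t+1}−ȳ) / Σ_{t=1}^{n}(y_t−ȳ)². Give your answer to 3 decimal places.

Mean ȳ = (0.7 + 6.0 + 8.1 − 3.2 − 0.2 − 4.8 − 11.8 − 4.2 − 5.5)/9 = -1.6556
Numerator Σ_{t=1}^{8}(y_t−ȳ)(y_{t+1}−ȳ) = 138.3180
Denominator Σ(y_t−ȳ)² = 297.8822
r_1 = 138.3180 / 297.8822 = 0.464

0.464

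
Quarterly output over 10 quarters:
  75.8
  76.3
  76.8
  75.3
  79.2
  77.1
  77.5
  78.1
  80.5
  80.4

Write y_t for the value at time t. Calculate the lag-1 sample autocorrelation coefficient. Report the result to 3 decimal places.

Mean ȳ = (75.8 + 76.3 + 76.8 + 75.3 + 79.2 + 77.1 + 77.5 + 78.1 + 80.5 + 80.4)/10 = 77.7000
Numerator Σ_{t=1}^{9}(y_t−ȳ)(y_{t+1}−ȳ) = 10.3000
Denominator Σ(y_t−ȳ)² = 30.0800
r_1 = 10.3000 / 30.0800 = 0.342

0.342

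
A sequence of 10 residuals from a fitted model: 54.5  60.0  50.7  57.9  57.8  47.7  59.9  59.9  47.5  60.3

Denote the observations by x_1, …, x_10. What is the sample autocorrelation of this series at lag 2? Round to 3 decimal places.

Mean x̄ = (54.5 + 60.0 + 50.7 + 57.9 + 57.8 + 47.7 + 59.9 + 59.9 + 47.5 + 60.3)/10 = 55.6200
Numerator Σ_{t=1}^{8}(x_t−x̄)(x_{t+2}−x̄) = -52.5768
Denominator Σ(x_t−x̄)² = 241.7960
r_2 = -52.5768 / 241.7960 = -0.217

-0.217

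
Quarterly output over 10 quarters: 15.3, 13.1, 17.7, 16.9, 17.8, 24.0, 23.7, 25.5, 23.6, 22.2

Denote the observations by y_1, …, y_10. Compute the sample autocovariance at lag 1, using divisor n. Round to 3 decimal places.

11.637

Mean ȳ = (15.3 + 13.1 + 17.7 + 16.9 + 17.8 + 24.0 + 23.7 + 25.5 + 23.6 + 22.2)/10 = 19.9800
Σ_{t=1}^{9}(y_t−ȳ)(y_{t+1}−ȳ) = 116.3656
γ_1 = 116.3656 / 10 = 11.637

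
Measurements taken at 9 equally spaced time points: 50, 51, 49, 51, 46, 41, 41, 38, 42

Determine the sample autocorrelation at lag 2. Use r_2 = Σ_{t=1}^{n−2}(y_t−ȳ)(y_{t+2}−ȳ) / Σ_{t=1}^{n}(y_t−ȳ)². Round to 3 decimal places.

Mean ȳ = (50 + 51 + 49 + 51 + 46 + 41 + 41 + 38 + 42)/9 = 45.4444
Numerator Σ_{t=1}^{7}(y_t−ȳ)(y_{t+2}−ȳ) = 70.2716
Denominator Σ(y_t−ȳ)² = 202.2222
r_2 = 70.2716 / 202.2222 = 0.347

0.347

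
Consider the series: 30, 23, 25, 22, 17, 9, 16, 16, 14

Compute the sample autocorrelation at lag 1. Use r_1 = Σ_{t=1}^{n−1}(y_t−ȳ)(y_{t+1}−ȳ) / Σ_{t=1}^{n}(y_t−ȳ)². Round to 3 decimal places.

Mean ȳ = (30 + 23 + 25 + 22 + 17 + 9 + 16 + 16 + 14)/9 = 19.1111
Numerator Σ_{t=1}^{8}(y_t−ȳ)(y_{t+1}−ȳ) = 154.5432
Denominator Σ(y_t−ȳ)² = 328.8889
r_1 = 154.5432 / 328.8889 = 0.470

0.470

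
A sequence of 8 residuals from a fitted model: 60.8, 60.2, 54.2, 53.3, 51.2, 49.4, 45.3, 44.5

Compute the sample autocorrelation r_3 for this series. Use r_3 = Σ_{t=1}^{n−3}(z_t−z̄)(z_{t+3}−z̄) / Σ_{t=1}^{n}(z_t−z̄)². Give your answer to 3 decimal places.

-0.016

Mean z̄ = (60.8 + 60.2 + 54.2 + 53.3 + 51.2 + 49.4 + 45.3 + 44.5)/8 = 52.3625
Deviations from mean: 8.4375, 7.8375, 1.8375, 0.9375, -1.1625, -2.9625, -7.0625, -7.8625
Σ(z_t−z̄)(z_{t+3}−z̄) = (7.9102) + (-9.1111) + (-5.4436) + (-6.6211) + (9.1402) = -4.1255
Denominator Σ(z_t−z̄)² = 258.6988
r_3 = -4.1255 / 258.6988 = -0.016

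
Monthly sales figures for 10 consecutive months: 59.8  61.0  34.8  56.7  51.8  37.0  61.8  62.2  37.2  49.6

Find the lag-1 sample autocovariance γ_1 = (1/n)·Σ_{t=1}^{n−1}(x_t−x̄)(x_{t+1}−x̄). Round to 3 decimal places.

-33.745

Mean x̄ = (59.8 + 61.0 + 34.8 + 56.7 + 51.8 + 37.0 + 61.8 + 62.2 + 37.2 + 49.6)/10 = 51.1900
Σ_{t=1}^{9}(x_t−x̄)(x_{t+1}−x̄) = -337.4511
γ_1 = -337.4511 / 10 = -33.745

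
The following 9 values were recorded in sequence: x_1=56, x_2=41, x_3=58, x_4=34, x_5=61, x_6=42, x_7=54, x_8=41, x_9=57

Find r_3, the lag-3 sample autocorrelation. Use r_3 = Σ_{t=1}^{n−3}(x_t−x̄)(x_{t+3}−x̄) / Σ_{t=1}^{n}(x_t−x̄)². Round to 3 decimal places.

-0.639

Mean x̄ = (56 + 41 + 58 + 34 + 61 + 42 + 54 + 41 + 57)/9 = 49.3333
Numerator Σ_{t=1}^{6}(x_t−x̄)(x_{t+3}−x̄) = -488.0000
Denominator Σ(x_t−x̄)² = 764.0000
r_3 = -488.0000 / 764.0000 = -0.639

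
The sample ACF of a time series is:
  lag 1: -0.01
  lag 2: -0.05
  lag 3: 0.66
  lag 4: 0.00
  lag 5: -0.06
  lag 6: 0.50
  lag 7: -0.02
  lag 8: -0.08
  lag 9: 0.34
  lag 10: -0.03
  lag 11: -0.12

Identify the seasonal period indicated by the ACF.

The largest autocorrelation is r_3 = 0.66, with weaker echoes at lags 6 (0.50) and 9 (0.34); the remaining lags stay at or below 0.00.
The dominant spike at lag 3 indicates a seasonal period of 3.

3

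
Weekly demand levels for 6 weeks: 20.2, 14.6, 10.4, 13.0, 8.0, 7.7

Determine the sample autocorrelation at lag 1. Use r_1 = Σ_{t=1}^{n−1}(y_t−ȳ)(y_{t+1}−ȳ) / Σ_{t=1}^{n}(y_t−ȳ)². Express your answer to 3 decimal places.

0.263

Mean ȳ = (20.2 + 14.6 + 10.4 + 13.0 + 8.0 + 7.7)/6 = 12.3167
Numerator Σ_{t=1}^{5}(y_t−ȳ)(y_{t+1}−ȳ) = 29.2931
Denominator Σ(y_t−ȳ)² = 111.4483
r_1 = 29.2931 / 111.4483 = 0.263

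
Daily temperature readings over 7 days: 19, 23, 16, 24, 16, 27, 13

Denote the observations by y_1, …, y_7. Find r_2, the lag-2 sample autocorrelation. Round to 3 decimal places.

Mean ȳ = (19 + 23 + 16 + 24 + 16 + 27 + 13)/7 = 19.7143
Deviations from mean: -0.7143, 3.2857, -3.7143, 4.2857, -3.7143, 7.2857, -6.7143
Σ(y_t−ȳ)(y_{t+2}−ȳ) = (2.6531) + (14.0816) + (13.7959) + (31.2245) + (24.9388) = 86.6939
Denominator Σ(y_t−ȳ)² = 155.4286
r_2 = 86.6939 / 155.4286 = 0.558

0.558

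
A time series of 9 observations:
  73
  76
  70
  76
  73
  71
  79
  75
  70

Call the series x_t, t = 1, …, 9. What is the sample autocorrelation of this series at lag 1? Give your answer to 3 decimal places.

Mean x̄ = (73 + 76 + 70 + 76 + 73 + 71 + 79 + 75 + 70)/9 = 73.6667
Numerator Σ_{t=1}^{8}(x_t−x̄)(x_{t+1}−x̄) = -30.4444
Denominator Σ(x_t−x̄)² = 76.0000
r_1 = -30.4444 / 76.0000 = -0.401

-0.401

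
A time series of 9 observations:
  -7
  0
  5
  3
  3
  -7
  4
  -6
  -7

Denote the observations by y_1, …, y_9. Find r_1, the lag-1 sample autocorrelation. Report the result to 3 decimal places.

Mean ȳ = (-7 + 0 + 5 + 3 + 3 − 7 + 4 − 6 − 7)/9 = -1.3333
Numerator Σ_{t=1}^{8}(y_t−ȳ)(y_{t+1}−ȳ) = -6.1111
Denominator Σ(y_t−ȳ)² = 226.0000
r_1 = -6.1111 / 226.0000 = -0.027

-0.027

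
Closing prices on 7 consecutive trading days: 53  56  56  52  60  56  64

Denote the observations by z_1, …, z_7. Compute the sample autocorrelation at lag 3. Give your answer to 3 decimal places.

-0.184

Mean z̄ = (53 + 56 + 56 + 52 + 60 + 56 + 64)/7 = 56.7143
Σ(z_t−z̄)(z_{t+3}−z̄) = (17.5102) + (-2.3469) + (0.5102) + (-34.3469) = -18.6735
Denominator Σ(z_t−z̄)² = 101.4286
r_3 = -18.6735 / 101.4286 = -0.184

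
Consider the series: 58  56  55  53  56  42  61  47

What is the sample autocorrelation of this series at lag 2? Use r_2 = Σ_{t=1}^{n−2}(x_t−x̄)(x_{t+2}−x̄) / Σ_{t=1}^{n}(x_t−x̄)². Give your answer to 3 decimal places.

0.408

Mean x̄ = (58 + 56 + 55 + 53 + 56 + 42 + 61 + 47)/8 = 53.5000
Deviations from mean: 4.5000, 2.5000, 1.5000, -0.5000, 2.5000, -11.5000, 7.5000, -6.5000
Σ(x_t−x̄)(x_{t+2}−x̄) = (6.7500) + (-1.2500) + (3.7500) + (5.7500) + (18.7500) + (74.7500) = 108.5000
Denominator Σ(x_t−x̄)² = 266.0000
r_2 = 108.5000 / 266.0000 = 0.408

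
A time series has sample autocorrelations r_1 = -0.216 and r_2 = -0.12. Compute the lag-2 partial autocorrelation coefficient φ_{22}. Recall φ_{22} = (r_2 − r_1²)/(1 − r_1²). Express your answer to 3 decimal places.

-0.175

φ_{22} = (r_2 − r_1²) / (1 − r_1²)
r_1² = (-0.216)² = 0.046656
Numerator = -0.12 − 0.0467 = -0.1667; denominator = 1 − 0.0467 = 0.9533
φ_{22} = -0.1667 / 0.9533 = -0.175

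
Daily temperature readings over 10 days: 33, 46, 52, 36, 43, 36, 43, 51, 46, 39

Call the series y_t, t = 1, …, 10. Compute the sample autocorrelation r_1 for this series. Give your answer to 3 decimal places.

Mean ȳ = (33 + 46 + 52 + 36 + 43 + 36 + 43 + 51 + 46 + 39)/10 = 42.5000
Numerator Σ_{t=1}^{9}(y_t−ȳ)(y_{t+1}−ȳ) = -49.7500
Denominator Σ(y_t−ȳ)² = 374.5000
r_1 = -49.7500 / 374.5000 = -0.133

-0.133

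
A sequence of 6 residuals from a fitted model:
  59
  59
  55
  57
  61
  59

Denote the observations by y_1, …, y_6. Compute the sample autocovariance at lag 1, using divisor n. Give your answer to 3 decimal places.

Mean ȳ = (59 + 59 + 55 + 57 + 61 + 59)/6 = 58.3333
Σ_{t=1}^{5}(y_t−ȳ)(y_{t+1}−ȳ) = 0.8889
γ_1 = 0.8889 / 6 = 0.148

0.148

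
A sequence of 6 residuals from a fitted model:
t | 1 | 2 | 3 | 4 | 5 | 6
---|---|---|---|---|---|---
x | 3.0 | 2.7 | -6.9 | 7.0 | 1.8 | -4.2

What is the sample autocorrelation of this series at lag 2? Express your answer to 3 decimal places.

Mean x̄ = (3.0 + 2.7 − 6.9 + 7.0 + 1.8 − 4.2)/6 = 0.5667
Deviations from mean: 2.4333, 2.1333, -7.4667, 6.4333, 1.2333, -4.7667
Numerator Σ_{t=1}^{4}(x_t−x̄)(x_{t+2}−x̄) = -44.3189
Denominator Σ(x_t−x̄)² = 131.8533
r_2 = -44.3189 / 131.8533 = -0.336

-0.336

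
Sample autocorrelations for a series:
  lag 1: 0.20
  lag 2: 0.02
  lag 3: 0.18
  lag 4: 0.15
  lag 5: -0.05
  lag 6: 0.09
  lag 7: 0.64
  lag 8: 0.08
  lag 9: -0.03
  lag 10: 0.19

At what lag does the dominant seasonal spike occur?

7

The largest autocorrelation is r_7 = 0.64; the remaining lags stay at or below 0.20. The elevated value at lag 1 (0.20), dropping to 0.02 at lag 2, reflects decaying short-term dependence rather than seasonality.
The dominant spike at lag 7 indicates a seasonal period of 7.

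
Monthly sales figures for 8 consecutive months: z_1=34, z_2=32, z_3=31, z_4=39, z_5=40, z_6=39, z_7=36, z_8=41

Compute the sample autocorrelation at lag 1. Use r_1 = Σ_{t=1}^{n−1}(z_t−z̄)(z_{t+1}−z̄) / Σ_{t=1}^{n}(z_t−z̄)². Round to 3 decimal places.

Mean z̄ = (34 + 32 + 31 + 39 + 40 + 39 + 36 + 41)/8 = 36.5000
Deviations from mean: -2.5000, -4.5000, -5.5000, 2.5000, 3.5000, 2.5000, -0.5000, 4.5000
Numerator Σ_{t=1}^{7}(z_t−z̄)(z_{t+1}−z̄) = 36.2500
Denominator Σ(z_t−z̄)² = 102.0000
r_1 = 36.2500 / 102.0000 = 0.355

0.355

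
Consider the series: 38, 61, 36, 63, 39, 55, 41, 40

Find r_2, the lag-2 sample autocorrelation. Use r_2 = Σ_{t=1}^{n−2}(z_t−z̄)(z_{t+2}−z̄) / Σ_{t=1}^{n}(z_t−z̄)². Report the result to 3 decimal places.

Mean z̄ = (38 + 61 + 36 + 63 + 39 + 55 + 41 + 40)/8 = 46.6250
Deviations from mean: -8.6250, 14.3750, -10.6250, 16.3750, -7.6250, 8.3750, -5.6250, -6.6250
Σ(z_t−z̄)(z_{t+2}−z̄) = (91.6406) + (235.3906) + (81.0156) + (137.1406) + (42.8906) + (-55.4844) = 532.5938
Denominator Σ(z_t−z̄)² = 865.8750
r_2 = 532.5938 / 865.8750 = 0.615

0.615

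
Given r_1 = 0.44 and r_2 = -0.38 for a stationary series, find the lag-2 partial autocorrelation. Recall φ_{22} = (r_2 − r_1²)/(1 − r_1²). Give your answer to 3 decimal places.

φ_{22} = (r_2 − r_1²) / (1 − r_1²)
r_1² = (0.44)² = 0.1936
Numerator = -0.38 − 0.1936 = -0.5736; denominator = 1 − 0.1936 = 0.8064
φ_{22} = -0.5736 / 0.8064 = -0.711

-0.711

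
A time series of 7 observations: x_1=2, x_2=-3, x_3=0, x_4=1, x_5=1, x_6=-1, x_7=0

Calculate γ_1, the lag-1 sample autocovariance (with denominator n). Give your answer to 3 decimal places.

Mean x̄ = (2 − 3 + 0 + 1 + 1 − 1 + 0)/7 = 0.0000
Σ_{t=1}^{6}(x_t−x̄)(x_{t+1}−x̄) = -6.0000
γ_1 = -6.0000 / 7 = -0.857

-0.857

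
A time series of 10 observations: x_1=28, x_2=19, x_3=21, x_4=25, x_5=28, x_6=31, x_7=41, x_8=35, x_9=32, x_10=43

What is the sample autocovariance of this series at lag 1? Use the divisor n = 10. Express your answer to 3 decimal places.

Mean x̄ = (28 + 19 + 21 + 25 + 28 + 31 + 41 + 35 + 32 + 43)/10 = 30.3000
Σ_{t=1}^{9}(x_t−x̄)(x_{t+1}−x̄) = 278.3100
γ_1 = 278.3100 / 10 = 27.831

27.831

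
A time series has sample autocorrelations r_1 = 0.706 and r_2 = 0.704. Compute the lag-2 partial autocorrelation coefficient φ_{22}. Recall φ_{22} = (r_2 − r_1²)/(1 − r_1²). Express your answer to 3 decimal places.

0.410

φ_{22} = (r_2 − r_1²) / (1 − r_1²)
r_1² = (0.706)² = 0.498436
Numerator = 0.704 − 0.4984 = 0.2056; denominator = 1 − 0.4984 = 0.5016
φ_{22} = 0.2056 / 0.5016 = 0.410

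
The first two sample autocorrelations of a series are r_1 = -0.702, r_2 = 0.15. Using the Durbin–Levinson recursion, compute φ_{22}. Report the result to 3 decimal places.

-0.676

φ_{22} = (r_2 − r_1²) / (1 − r_1²)
r_1² = (-0.702)² = 0.492804
Numerator = 0.15 − 0.4928 = -0.3428; denominator = 1 − 0.4928 = 0.5072
φ_{22} = -0.3428 / 0.5072 = -0.676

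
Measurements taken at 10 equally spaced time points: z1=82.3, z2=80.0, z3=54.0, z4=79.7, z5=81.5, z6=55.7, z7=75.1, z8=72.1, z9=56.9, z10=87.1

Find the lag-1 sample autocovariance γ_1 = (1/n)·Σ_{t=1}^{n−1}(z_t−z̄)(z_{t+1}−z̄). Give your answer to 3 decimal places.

-55.259

Mean z̄ = (82.3 + 80.0 + 54.0 + 79.7 + 81.5 + 55.7 + 75.1 + 72.1 + 56.9 + 87.1)/10 = 72.4400
Σ_{t=1}^{9}(z_t−z̄)(z_{t+1}−z̄) = -552.5936
γ_1 = -552.5936 / 10 = -55.259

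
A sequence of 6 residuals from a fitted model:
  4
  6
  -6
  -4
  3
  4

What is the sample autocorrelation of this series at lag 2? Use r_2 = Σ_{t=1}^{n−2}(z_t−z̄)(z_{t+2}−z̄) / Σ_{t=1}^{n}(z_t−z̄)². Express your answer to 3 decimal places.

-0.605

Mean z̄ = (4 + 6 − 6 − 4 + 3 + 4)/6 = 1.1667
Deviations from mean: 2.8333, 4.8333, -7.1667, -5.1667, 1.8333, 2.8333
Numerator Σ_{t=1}^{4}(z_t−z̄)(z_{t+2}−z̄) = -73.0556
Denominator Σ(z_t−z̄)² = 120.8333
r_2 = -73.0556 / 120.8333 = -0.605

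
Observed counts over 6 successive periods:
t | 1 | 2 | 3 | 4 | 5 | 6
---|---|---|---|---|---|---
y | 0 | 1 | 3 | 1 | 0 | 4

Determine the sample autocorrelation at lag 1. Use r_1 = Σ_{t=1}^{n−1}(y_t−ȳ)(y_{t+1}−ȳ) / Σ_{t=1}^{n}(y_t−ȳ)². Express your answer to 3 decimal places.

-0.278

Mean ȳ = (0 + 1 + 3 + 1 + 0 + 4)/6 = 1.5000
Deviations from mean: -1.5000, -0.5000, 1.5000, -0.5000, -1.5000, 2.5000
Σ(y_t−ȳ)(y_{t+1}−ȳ) = (0.7500) + (-0.7500) + (-0.7500) + (0.7500) + (-3.7500) = -3.7500
Denominator Σ(y_t−ȳ)² = 13.5000
r_1 = -3.7500 / 13.5000 = -0.278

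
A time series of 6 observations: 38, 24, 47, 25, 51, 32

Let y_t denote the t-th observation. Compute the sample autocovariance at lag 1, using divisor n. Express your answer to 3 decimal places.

Mean ȳ = (38 + 24 + 47 + 25 + 51 + 32)/6 = 36.1667
Deviations: 1.8333, -12.1667, 10.8333, -11.1667, 14.8333, -4.1667
Σ_{t=1}^{5}(y_t−ȳ)(y_{t+1}−ȳ) = -502.5278
γ_1 = -502.5278 / 6 = -83.755

-83.755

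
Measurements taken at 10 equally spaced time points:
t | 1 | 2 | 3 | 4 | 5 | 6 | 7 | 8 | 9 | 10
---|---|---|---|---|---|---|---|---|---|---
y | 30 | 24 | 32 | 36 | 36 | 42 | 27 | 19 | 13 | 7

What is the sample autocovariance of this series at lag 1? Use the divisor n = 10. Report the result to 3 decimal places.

63.404

Mean ȳ = (30 + 24 + 32 + 36 + 36 + 42 + 27 + 19 + 13 + 7)/10 = 26.6000
Σ_{t=1}^{9}(y_t−ȳ)(y_{t+1}−ȳ) = 634.0400
γ_1 = 634.0400 / 10 = 63.404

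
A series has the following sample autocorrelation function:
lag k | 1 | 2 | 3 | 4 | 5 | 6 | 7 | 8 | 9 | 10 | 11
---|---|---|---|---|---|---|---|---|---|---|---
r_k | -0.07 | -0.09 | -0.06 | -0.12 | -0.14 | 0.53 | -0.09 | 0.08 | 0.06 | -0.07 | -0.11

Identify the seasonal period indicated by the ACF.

The largest autocorrelation is r_6 = 0.53; the remaining lags stay at or below 0.08.
The dominant spike at lag 6 indicates a seasonal period of 6.

6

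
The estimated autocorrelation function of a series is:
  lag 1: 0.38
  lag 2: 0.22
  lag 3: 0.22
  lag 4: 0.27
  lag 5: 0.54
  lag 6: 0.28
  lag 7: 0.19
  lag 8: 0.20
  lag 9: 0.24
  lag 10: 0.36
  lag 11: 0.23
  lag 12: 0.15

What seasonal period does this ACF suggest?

5

The largest autocorrelation is r_5 = 0.54; the remaining lags stay at or below 0.38. The elevated value at lag 1 (0.38), dropping to 0.22 at lag 2, reflects decaying short-term dependence rather than seasonality.
The dominant spike at lag 5 indicates a seasonal period of 5.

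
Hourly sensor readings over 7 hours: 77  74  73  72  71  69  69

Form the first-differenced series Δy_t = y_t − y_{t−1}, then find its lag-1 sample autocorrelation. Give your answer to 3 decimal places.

First differences Δy: -3, -1, -1, -1, -2, 0
Mean of differences = -1.3333
Numerator Σ(Δy_t−Δȳ)(Δy_{t+1}−Δȳ) = -1.4444
Denominator Σ(Δy_t−Δȳ)² = 5.3333
r_1(Δy) = -1.4444 / 5.3333 = -0.271

-0.271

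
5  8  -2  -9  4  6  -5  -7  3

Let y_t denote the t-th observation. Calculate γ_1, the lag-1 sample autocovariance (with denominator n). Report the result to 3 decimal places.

Mean ȳ = (5 + 8 − 2 − 9 + 4 + 6 − 5 − 7 + 3)/9 = 0.3333
Σ_{t=1}^{8}(y_t−ȳ)(y_{t+1}−ȳ) = 15.5556
γ_1 = 15.5556 / 9 = 1.728

1.728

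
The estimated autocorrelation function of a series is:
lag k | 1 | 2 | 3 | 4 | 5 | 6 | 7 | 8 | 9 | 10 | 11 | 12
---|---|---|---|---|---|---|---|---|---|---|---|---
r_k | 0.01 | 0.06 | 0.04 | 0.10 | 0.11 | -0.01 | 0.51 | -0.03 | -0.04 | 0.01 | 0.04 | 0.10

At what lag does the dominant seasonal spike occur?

7

The largest autocorrelation is r_7 = 0.51; the remaining lags stay at or below 0.11.
The dominant spike at lag 7 indicates a seasonal period of 7.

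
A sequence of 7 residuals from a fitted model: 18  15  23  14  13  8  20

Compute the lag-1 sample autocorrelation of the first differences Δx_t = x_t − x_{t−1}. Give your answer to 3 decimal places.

-0.432

First differences Δx: -3, 8, -9, -1, -5, 12
Mean of differences = 0.3333
Numerator Σ(Δx_t−Δx̄)(Δx_{t+1}−Δx̄) = -139.7778
Denominator Σ(Δx_t−Δx̄)² = 323.3333
r_1(Δx) = -139.7778 / 323.3333 = -0.432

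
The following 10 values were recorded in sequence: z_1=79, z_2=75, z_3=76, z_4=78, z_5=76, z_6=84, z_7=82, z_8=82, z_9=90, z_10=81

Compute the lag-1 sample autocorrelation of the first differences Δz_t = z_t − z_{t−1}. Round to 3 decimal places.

First differences Δz: -4, 1, 2, -2, 8, -2, 0, 8, -9
Mean of differences = 0.2222
Numerator Σ(Δz_t−Δz̄)(Δz_{t+1}−Δz̄) = -113.3827
Denominator Σ(Δz_t−Δz̄)² = 237.5556
r_1(Δz) = -113.3827 / 237.5556 = -0.477

-0.477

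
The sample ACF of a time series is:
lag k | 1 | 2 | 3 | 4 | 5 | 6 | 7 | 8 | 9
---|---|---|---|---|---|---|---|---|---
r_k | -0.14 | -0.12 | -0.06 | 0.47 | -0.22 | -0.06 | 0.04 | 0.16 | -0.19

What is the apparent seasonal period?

The largest autocorrelation is r_4 = 0.47, with a weaker echo at lag 8 (0.16); the remaining lags stay at or below 0.04.
The dominant spike at lag 4 indicates a seasonal period of 4.

4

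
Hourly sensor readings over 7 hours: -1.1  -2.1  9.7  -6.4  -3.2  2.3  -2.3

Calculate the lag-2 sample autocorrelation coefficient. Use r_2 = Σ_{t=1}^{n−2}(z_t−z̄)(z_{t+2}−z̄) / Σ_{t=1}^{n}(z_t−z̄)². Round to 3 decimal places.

-0.225

Mean z̄ = (-1.1 − 2.1 + 9.7 − 6.4 − 3.2 + 2.3 − 2.3)/7 = -0.4429
Deviations from mean: -0.6571, -1.6571, 10.1429, -5.9571, -2.7571, 2.7429, -1.8571
Σ(z_t−z̄)(z_{t+2}−z̄) = (-6.6653) + (9.8718) + (-27.9653) + (-16.3396) + (5.1204) = -35.9780
Denominator Σ(z_t−z̄)² = 160.1171
r_2 = -35.9780 / 160.1171 = -0.225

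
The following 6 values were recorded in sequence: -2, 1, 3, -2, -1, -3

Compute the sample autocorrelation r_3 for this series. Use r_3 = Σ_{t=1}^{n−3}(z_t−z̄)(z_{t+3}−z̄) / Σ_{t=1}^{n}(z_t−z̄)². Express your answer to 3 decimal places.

-0.289

Mean z̄ = (-2 + 1 + 3 − 2 − 1 − 3)/6 = -0.6667
Σ(z_t−z̄)(z_{t+3}−z̄) = (1.7778) + (-0.5556) + (-8.5556) = -7.3333
Denominator Σ(z_t−z̄)² = 25.3333
r_3 = -7.3333 / 25.3333 = -0.289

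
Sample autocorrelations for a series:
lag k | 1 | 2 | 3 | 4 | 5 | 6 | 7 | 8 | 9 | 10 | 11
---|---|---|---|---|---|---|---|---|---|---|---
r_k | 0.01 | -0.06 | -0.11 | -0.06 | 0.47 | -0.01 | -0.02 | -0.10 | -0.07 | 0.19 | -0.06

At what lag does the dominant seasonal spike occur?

The largest autocorrelation is r_5 = 0.47, with a weaker echo at lag 10 (0.19); the remaining lags stay at or below 0.01.
The dominant spike at lag 5 indicates a seasonal period of 5.

5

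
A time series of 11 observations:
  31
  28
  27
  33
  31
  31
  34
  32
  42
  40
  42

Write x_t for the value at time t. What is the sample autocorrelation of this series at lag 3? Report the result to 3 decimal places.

0.019

Mean x̄ = (31 + 28 + 27 + 33 + 31 + 31 + 34 + 32 + 42 + 40 + 42)/11 = 33.7273
Numerator Σ_{t=1}^{8}(x_t−x̄)(x_{t+3}−x̄) = 5.3223
Denominator Σ(x_t−x̄)² = 280.1818
r_3 = 5.3223 / 280.1818 = 0.019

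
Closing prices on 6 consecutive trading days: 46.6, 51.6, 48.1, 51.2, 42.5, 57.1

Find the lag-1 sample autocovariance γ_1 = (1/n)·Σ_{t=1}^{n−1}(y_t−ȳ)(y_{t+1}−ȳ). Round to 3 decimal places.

-12.739

Mean ȳ = (46.6 + 51.6 + 48.1 + 51.2 + 42.5 + 57.1)/6 = 49.5167
Σ_{t=1}^{5}(y_t−ȳ)(y_{t+1}−ȳ) = -76.4336
γ_1 = -76.4336 / 6 = -12.739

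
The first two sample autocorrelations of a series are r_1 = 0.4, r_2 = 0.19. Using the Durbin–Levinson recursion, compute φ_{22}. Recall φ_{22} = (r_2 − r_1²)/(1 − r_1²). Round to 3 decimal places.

0.036

φ_{22} = (r_2 − r_1²) / (1 − r_1²)
r_1² = (0.4)² = 0.16
Numerator = 0.19 − 0.1600 = 0.0300; denominator = 1 − 0.1600 = 0.8400
φ_{22} = 0.0300 / 0.8400 = 0.036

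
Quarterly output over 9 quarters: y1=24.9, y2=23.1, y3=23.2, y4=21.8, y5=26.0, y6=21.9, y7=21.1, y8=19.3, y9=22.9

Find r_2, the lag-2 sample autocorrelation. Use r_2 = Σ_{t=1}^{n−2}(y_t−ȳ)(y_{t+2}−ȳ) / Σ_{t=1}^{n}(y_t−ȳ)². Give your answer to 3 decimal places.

0.007

Mean ȳ = (24.9 + 23.1 + 23.2 + 21.8 + 26.0 + 21.9 + 21.1 + 19.3 + 22.9)/9 = 22.6889
Σ(y_t−ȳ)(y_{t+2}−ȳ) = (1.1301) + (-0.3654) + (1.6923) + (0.7012) + (-5.2610) + (2.6735) + (-0.3354) = 0.2353
Denominator Σ(y_t−ȳ)² = 31.7489
r_2 = 0.2353 / 31.7489 = 0.007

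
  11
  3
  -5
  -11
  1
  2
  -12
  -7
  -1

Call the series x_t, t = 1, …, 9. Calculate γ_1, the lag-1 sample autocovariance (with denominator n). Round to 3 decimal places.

7.258

Mean x̄ = (11 + 3 − 5 − 11 + 1 + 2 − 12 − 7 − 1)/9 = -2.1111
Σ_{t=1}^{8}(x_t−x̄)(x_{t+1}−x̄) = 65.3210
γ_1 = 65.3210 / 9 = 7.258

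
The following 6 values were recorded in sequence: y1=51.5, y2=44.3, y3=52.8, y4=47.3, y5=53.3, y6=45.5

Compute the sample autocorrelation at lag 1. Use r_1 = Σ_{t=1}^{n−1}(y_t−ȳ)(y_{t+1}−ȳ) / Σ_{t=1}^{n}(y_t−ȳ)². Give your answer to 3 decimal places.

Mean ȳ = (51.5 + 44.3 + 52.8 + 47.3 + 53.3 + 45.5)/6 = 49.1167
Deviations from mean: 2.3833, -4.8167, 3.6833, -1.8167, 4.1833, -3.6167
Numerator Σ_{t=1}^{5}(y_t−ȳ)(y_{t+1}−ȳ) = -58.6419
Denominator Σ(y_t−ȳ)² = 76.3283
r_1 = -58.6419 / 76.3283 = -0.768

-0.768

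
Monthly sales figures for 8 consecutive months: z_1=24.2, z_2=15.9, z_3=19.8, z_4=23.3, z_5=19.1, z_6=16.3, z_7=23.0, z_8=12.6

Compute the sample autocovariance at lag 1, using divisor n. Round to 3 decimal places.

Mean z̄ = (24.2 + 15.9 + 19.8 + 23.3 + 19.1 + 16.3 + 23.0 + 12.6)/8 = 19.2750
Σ_{t=1}^{7}(z_t−z̄)(z_{t+1}−z̄) = -52.4106
γ_1 = -52.4106 / 8 = -6.551

-6.551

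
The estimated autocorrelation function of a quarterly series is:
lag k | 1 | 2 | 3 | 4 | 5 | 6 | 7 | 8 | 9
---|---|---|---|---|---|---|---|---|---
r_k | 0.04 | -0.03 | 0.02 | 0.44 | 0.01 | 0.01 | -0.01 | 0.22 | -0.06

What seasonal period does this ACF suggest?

The largest autocorrelation is r_4 = 0.44, with a weaker echo at lag 8 (0.22); the remaining lags stay at or below 0.04.
The dominant spike at lag 4 indicates a seasonal period of 4.

4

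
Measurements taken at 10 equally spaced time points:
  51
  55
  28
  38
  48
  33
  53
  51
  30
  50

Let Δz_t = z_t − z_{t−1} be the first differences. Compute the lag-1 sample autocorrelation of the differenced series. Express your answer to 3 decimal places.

-0.476

First differences Δz: 4, -27, 10, 10, -15, 20, -2, -21, 20
Mean of differences = -0.1111
Numerator Σ(Δz_t−Δz̄)(Δz_{t+1}−Δz̄) = -1148.7901
Denominator Σ(Δz_t−Δz̄)² = 2414.8889
r_1(Δz) = -1148.7901 / 2414.8889 = -0.476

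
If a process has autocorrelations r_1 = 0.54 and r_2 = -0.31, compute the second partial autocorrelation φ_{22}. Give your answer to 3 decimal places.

-0.849

φ_{22} = (r_2 − r_1²) / (1 − r_1²)
r_1² = (0.54)² = 0.2916
Numerator = -0.31 − 0.2916 = -0.6016; denominator = 1 − 0.2916 = 0.7084
φ_{22} = -0.6016 / 0.7084 = -0.849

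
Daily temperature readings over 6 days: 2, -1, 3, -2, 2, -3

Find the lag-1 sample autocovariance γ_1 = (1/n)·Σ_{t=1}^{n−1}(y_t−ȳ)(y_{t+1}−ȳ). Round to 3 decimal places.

-3.560

Mean ȳ = (2 − 1 + 3 − 2 + 2 − 3)/6 = 0.1667
Deviations: 1.8333, -1.1667, 2.8333, -2.1667, 1.8333, -3.1667
Σ_{t=1}^{5}(y_t−ȳ)(y_{t+1}−ȳ) = -21.3611
γ_1 = -21.3611 / 6 = -3.560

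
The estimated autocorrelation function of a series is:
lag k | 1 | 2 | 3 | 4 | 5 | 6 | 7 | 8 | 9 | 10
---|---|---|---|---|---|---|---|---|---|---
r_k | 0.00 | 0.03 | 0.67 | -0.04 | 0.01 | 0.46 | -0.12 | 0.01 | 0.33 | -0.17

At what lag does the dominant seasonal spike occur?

3

The largest autocorrelation is r_3 = 0.67, with weaker echoes at lags 6 (0.46) and 9 (0.33); the remaining lags stay at or below 0.03.
The dominant spike at lag 3 indicates a seasonal period of 3.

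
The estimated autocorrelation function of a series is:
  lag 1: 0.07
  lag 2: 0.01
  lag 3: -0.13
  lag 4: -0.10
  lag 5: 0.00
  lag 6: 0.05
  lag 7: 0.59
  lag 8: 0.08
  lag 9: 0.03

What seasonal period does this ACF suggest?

7

The largest autocorrelation is r_7 = 0.59; the remaining lags stay at or below 0.08.
The dominant spike at lag 7 indicates a seasonal period of 7.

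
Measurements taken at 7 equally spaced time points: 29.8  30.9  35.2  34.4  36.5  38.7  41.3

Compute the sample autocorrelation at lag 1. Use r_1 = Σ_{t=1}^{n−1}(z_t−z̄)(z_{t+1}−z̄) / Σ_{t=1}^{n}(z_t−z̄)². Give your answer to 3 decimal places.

0.484

Mean z̄ = (29.8 + 30.9 + 35.2 + 34.4 + 36.5 + 38.7 + 41.3)/7 = 35.2571
Numerator Σ_{t=1}^{6}(z_t−z̄)(z_{t+1}−z̄) = 48.0939
Denominator Σ(z_t−z̄)² = 99.4171
r_1 = 48.0939 / 99.4171 = 0.484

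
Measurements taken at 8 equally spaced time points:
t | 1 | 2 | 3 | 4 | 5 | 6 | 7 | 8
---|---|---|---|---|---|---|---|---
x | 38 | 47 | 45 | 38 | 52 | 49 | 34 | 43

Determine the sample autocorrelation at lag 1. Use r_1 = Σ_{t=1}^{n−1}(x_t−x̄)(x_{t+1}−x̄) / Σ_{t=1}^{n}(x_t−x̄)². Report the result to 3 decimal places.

Mean x̄ = (38 + 47 + 45 + 38 + 52 + 49 + 34 + 43)/8 = 43.2500
Deviations from mean: -5.2500, 3.7500, 1.7500, -5.2500, 8.7500, 5.7500, -9.2500, -0.2500
Σ(x_t−x̄)(x_{t+1}−x̄) = (-19.6875) + (6.5625) + (-9.1875) + (-45.9375) + (50.3125) + (-53.1875) + (2.3125) = -68.8125
Denominator Σ(x_t−x̄)² = 267.5000
r_1 = -68.8125 / 267.5000 = -0.257

-0.257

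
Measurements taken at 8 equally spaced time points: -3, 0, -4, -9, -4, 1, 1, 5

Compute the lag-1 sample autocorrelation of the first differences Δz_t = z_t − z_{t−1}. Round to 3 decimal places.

First differences Δz: 3, -4, -5, 5, 5, 0, 4
Mean of differences = 1.1429
Numerator Σ(Δz_t−Δz̄)(Δz_{t+1}−Δz̄) = 5.5510
Denominator Σ(Δz_t−Δz̄)² = 106.8571
r_1(Δz) = 5.5510 / 106.8571 = 0.052

0.052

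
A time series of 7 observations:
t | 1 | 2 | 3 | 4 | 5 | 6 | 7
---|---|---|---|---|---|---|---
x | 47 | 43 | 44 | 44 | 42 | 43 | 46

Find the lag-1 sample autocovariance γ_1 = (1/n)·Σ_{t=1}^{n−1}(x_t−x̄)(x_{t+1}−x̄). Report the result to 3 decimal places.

Mean x̄ = (47 + 43 + 44 + 44 + 42 + 43 + 46)/7 = 44.1429
Σ_{t=1}^{6}(x_t−x̄)(x_{t+1}−x̄) = -2.4490
γ_1 = -2.4490 / 7 = -0.350

-0.350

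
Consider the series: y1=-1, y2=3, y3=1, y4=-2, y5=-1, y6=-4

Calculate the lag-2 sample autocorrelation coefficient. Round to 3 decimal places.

Mean ȳ = (-1 + 3 + 1 − 2 − 1 − 4)/6 = -0.6667
Deviations from mean: -0.3333, 3.6667, 1.6667, -1.3333, -0.3333, -3.3333
Numerator Σ_{t=1}^{4}(y_t−ȳ)(y_{t+2}−ȳ) = -1.5556
Denominator Σ(y_t−ȳ)² = 29.3333
r_2 = -1.5556 / 29.3333 = -0.053

-0.053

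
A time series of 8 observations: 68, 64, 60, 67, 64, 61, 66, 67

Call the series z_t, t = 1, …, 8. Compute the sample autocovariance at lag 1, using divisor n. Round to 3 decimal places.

Mean z̄ = (68 + 64 + 60 + 67 + 64 + 61 + 66 + 67)/8 = 64.6250
Σ_{t=1}^{7}(z_t−z̄)(z_{t+1}−z̄) = -11.1406
γ_1 = -11.1406 / 8 = -1.393

-1.393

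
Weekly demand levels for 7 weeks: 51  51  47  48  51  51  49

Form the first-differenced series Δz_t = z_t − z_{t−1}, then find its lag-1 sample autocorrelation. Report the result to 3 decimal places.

-0.038

First differences Δz: 0, -4, 1, 3, 0, -2
Mean of differences = -0.3333
Numerator Σ(Δz_t−Δz̄)(Δz_{t+1}−Δz̄) = -1.1111
Denominator Σ(Δz_t−Δz̄)² = 29.3333
r_1(Δz) = -1.1111 / 29.3333 = -0.038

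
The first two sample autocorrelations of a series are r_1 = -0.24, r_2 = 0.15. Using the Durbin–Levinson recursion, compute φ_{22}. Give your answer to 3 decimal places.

φ_{22} = (r_2 − r_1²) / (1 − r_1²)
r_1² = (-0.24)² = 0.0576
Numerator = 0.15 − 0.0576 = 0.0924; denominator = 1 − 0.0576 = 0.9424
φ_{22} = 0.0924 / 0.9424 = 0.098

0.098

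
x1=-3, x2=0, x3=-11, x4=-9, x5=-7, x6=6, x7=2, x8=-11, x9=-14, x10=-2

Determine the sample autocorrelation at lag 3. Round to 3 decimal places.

Mean x̄ = (-3 + 0 − 11 − 9 − 7 + 6 + 2 − 11 − 14 − 2)/10 = -4.9000
Numerator Σ_{t=1}^{7}(x_t−x̄)(x_{t+3}−x̄) = -179.2300
Denominator Σ(x_t−x̄)² = 380.9000
r_3 = -179.2300 / 380.9000 = -0.471

-0.471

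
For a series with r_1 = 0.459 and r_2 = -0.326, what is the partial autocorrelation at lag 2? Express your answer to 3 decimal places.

φ_{22} = (r_2 − r_1²) / (1 − r_1²)
r_1² = (0.459)² = 0.210681
Numerator = -0.326 − 0.2107 = -0.5367; denominator = 1 − 0.2107 = 0.7893
φ_{22} = -0.5367 / 0.7893 = -0.680

-0.680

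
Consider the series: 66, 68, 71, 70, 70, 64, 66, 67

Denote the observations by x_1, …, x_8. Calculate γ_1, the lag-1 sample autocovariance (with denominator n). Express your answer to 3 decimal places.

Mean x̄ = (66 + 68 + 71 + 70 + 70 + 64 + 66 + 67)/8 = 67.7500
Σ_{t=1}^{7}(x_t−x̄)(x_{t+1}−x̄) = 12.1875
γ_1 = 12.1875 / 8 = 1.523

1.523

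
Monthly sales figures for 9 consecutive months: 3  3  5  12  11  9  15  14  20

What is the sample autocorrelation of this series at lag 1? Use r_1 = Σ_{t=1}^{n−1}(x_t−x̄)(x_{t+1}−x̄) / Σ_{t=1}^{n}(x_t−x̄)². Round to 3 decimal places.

Mean x̄ = (3 + 3 + 5 + 12 + 11 + 9 + 15 + 14 + 20)/9 = 10.2222
Numerator Σ_{t=1}^{8}(x_t−x̄)(x_{t+1}−x̄) = 130.1728
Denominator Σ(x_t−x̄)² = 269.5556
r_1 = 130.1728 / 269.5556 = 0.483

0.483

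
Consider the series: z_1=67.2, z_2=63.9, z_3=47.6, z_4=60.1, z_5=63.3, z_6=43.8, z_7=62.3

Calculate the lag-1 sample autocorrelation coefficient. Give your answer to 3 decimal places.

Mean z̄ = (67.2 + 63.9 + 47.6 + 60.1 + 63.3 + 43.8 + 62.3)/7 = 58.3143
Deviations from mean: 8.8857, 5.5857, -10.7143, 1.7857, 4.9857, -14.5143, 3.9857
Σ(z_t−z̄)(z_{t+1}−z̄) = (49.6331) + (-59.8469) + (-19.1327) + (8.9031) + (-72.3641) + (-57.8498) = -150.6573
Denominator Σ(z_t−z̄)² = 479.5486
r_1 = -150.6573 / 479.5486 = -0.314

-0.314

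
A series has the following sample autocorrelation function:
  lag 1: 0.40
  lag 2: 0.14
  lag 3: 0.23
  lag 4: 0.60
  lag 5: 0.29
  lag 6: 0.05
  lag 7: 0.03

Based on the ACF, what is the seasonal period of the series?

4

The largest autocorrelation is r_4 = 0.60; the remaining lags stay at or below 0.40. The elevated value at lag 1 (0.40), dropping to 0.14 at lag 2, reflects decaying short-term dependence rather than seasonality.
The dominant spike at lag 4 indicates a seasonal period of 4.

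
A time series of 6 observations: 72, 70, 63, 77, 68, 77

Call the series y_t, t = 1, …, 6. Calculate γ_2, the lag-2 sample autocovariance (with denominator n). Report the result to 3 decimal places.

7.713

Mean ȳ = (72 + 70 + 63 + 77 + 68 + 77)/6 = 71.1667
Σ_{t=1}^{4}(y_t−ȳ)(y_{t+2}−ȳ) = 46.2778
γ_2 = 46.2778 / 6 = 7.713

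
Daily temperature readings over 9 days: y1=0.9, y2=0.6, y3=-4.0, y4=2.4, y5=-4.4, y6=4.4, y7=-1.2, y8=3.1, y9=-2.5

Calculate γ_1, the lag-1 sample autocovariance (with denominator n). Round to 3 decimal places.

Mean ȳ = (0.9 + 0.6 − 4.0 + 2.4 − 4.4 + 4.4 − 1.2 + 3.1 − 2.5)/9 = -0.0778
Σ_{t=1}^{8}(y_t−ȳ)(y_{t+1}−ȳ) = -58.0660
γ_1 = -58.0660 / 9 = -6.452

-6.452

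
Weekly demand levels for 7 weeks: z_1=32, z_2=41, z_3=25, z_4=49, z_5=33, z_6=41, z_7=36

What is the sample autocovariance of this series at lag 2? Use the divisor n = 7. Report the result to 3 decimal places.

Mean z̄ = (32 + 41 + 25 + 49 + 33 + 41 + 36)/7 = 36.7143
Σ_{t=1}^{5}(z_t−z̄)(z_{t+2}−z̄) = 206.6939
γ_2 = 206.6939 / 7 = 29.528

29.528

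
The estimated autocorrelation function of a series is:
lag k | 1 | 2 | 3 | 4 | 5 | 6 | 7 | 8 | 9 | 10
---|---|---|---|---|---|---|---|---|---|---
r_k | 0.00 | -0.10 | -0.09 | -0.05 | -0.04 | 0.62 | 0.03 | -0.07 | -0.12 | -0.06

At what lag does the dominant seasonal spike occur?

The largest autocorrelation is r_6 = 0.62; the remaining lags stay at or below 0.03.
The dominant spike at lag 6 indicates a seasonal period of 6.

6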